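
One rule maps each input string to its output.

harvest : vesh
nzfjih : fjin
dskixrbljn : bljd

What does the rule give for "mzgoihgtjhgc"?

jhgm

In each case the input is transformed by: swap the first and last characters, then keep only the last 4 characters.
Working it through for "mzgoihgtjhgc": intermediate "czgoihgtjhgm", final "jhgm".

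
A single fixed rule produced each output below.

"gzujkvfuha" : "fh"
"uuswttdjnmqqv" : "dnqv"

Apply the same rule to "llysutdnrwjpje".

The pattern: keep every other character starting from the first (positions 1st, 3rd, 5th, ...), then delete the first 3 characters.
Doing the same to "llysutdnrwjpje": "drjj".

drjj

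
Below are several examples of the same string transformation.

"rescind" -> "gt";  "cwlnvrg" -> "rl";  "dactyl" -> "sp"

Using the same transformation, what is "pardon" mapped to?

ep

What's happening: shift every letter 11 places backward in the alphabet (wrapping around), then keep only the first 2 characters.
On "pardon" that produces "ep".
(Check on "rescind": → "gthrxcs" → "gt" ✓)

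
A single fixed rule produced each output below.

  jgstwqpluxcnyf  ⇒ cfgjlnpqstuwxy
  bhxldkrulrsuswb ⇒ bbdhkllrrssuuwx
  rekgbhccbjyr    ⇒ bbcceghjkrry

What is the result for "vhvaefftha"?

Looking at the pairs, the operation is to sort the characters into alphabetical order.
Applying that to "vhvaefftha" gives "aaeffhhtvv".

aaeffhhtvv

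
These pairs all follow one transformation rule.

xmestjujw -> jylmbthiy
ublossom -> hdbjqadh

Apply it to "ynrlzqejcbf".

What's happening: shift every letter 11 places backward in the alphabet (wrapping around), then move the last 3 characters to the front (rotate right by 3).
Starting from "ynrlzqejcbf": after the first operation, "ncgaoftyrqu"; after the second, "rquncgaofty".

rquncgaofty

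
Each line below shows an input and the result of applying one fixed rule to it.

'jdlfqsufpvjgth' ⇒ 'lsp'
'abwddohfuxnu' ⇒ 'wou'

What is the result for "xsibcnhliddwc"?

What's happening: delete the last 3 characters, then keep one character in every 3, starting at position 3 (positions 3rd, 6th, 9th, ...).
Applying that to "xsibcnhliddwc" gives "ini".

ini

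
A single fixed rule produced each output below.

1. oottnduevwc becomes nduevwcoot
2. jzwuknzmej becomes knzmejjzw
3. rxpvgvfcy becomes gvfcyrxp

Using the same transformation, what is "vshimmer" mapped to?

mmervsh

The rule is to move the first 3 characters to the end (rotate left by 3), then delete the first character.
Doing the same to "vshimmer": "mmervsh".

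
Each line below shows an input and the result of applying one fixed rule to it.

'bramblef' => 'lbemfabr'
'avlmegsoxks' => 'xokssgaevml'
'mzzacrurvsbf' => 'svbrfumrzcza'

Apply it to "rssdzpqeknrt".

nkretqrpszsd

What's happening: move the last 3 characters to the front (rotate right by 3), then take characters alternately from the front and the back (1st, last, 2nd, 2nd-last, ...).
On "rssdzpqeknrt": the first step gives "nrtrssdzpqek", and the second then gives "nkretqrpszsd".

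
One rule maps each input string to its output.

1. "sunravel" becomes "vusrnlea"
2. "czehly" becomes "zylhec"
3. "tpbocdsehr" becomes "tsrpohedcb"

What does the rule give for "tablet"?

ttleba

The transformation: sort the characters into reverse alphabetical order.
For "tablet" the result is "ttleba".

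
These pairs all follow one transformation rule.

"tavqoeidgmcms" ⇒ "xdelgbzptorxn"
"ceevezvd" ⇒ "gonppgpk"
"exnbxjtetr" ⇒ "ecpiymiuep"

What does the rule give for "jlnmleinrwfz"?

The transformation: move the last 2 characters to the front (rotate right by 2), then shift every letter 11 places forward in the alphabet (wrapping around).
Working it through for "jlnmleinrwfz": intermediate "fzjlnmleinrw", final "qkuwyxwptych".
(Check on "ceevezvd": → "vdceevez" → "gonppgpk" ✓)

qkuwyxwptych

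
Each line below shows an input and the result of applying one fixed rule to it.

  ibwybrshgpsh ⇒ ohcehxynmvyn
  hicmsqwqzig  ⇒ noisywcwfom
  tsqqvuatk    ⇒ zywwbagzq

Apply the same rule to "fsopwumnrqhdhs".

lyuvcastxwnjny

In each case the input is transformed by: shift every letter 6 places forward in the alphabet (wrapping around).
Applying that to "fsopwumnrqhdhs" gives "lyuvcastxwnjny".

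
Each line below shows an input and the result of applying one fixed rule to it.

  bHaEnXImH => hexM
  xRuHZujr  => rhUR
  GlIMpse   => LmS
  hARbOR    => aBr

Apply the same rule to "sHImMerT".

What's happening: flip the case of every letter, then keep every other character starting from the second (positions 2nd, 4th, 6th, ...).
Starting from "sHImMerT": after the first operation, "ShiMmERt"; after the second, "hMEt".
(Check on "GlIMpse": → "gLimPSE" → "LmS" ✓)

hMEt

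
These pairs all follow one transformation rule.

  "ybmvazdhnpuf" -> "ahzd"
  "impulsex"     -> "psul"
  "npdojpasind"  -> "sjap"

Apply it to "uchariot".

hiar

Each output is the input with this applied: take characters alternately from the front and the back (1st, last, 2nd, 2nd-last, ...), then keep only the last 4 characters.
"uchariot" → "utcohiar" → "hiar".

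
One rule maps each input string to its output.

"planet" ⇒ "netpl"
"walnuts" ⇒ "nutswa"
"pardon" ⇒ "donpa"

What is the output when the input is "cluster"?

stercl

The transformation: move the first 2 characters to the end (rotate left by 2), then delete the first character.
Doing the same to "cluster": "stercl".
(Check on "walnuts": → "lnutswa" → "nutswa" ✓)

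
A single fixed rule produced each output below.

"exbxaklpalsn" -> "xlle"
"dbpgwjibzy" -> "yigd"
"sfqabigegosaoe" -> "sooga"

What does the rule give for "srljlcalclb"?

slja

The transformation: keep one character in every 3, starting at position 1 (positions 1st, 4th, 7th, ...), then sort the characters into reverse alphabetical order.
Starting from "srljlcalclb": after the first operation, "sjal"; after the second, "slja".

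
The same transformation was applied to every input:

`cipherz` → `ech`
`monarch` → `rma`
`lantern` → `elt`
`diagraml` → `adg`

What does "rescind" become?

irc

What's happening: move the last 3 characters to the front (rotate right by 3), then keep one character in every 3, starting at position 1 (positions 1st, 4th, 7th, ...).
Applying both steps to "rescind": "indresc", then "irc".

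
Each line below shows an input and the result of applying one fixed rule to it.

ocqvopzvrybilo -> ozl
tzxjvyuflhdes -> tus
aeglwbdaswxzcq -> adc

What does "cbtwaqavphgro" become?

Each output is the input with this applied: keep one character in every 3, starting at position 1 (positions 1st, 4th, 7th, ...), then keep every other character starting from the first (positions 1st, 3rd, 5th, ...).
Working it through for "cbtwaqavphgro": intermediate "cwaho", final "cao".

cao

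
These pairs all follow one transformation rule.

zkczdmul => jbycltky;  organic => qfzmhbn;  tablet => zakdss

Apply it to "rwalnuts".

Rule — shift every letter 1 place backward in the alphabet (wrapping around), then move the first character to the end.
Starting from "rwalnuts": after the first operation, "qvzkmtsr"; after the second, "vzkmtsrq".

vzkmtsrq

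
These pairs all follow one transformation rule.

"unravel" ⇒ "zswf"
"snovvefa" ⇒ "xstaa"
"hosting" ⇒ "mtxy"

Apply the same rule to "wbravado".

In each case the input is transformed by: delete the last 3 characters, then shift every letter 5 places forward in the alphabet (wrapping around).
Starting from "wbravado": after the first operation, "wbrav"; after the second, "bgwfa".

bgwfa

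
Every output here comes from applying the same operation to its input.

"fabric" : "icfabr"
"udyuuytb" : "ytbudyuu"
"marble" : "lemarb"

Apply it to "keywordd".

rddkeywo

The rule is to move the first character to the end, then swap the front and back halves of the string.
For "keywordd", step one produces "eyworddk"; step two turns that into "rddkeywo".
(Check on "marble": → "arblem" → "lemarb" ✓)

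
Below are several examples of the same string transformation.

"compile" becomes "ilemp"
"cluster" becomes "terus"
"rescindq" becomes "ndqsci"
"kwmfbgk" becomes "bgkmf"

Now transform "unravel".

The transformation: delete the first 2 characters, then move the last 3 characters to the front (rotate right by 3).
Working it through for "unravel": intermediate "ravel", final "velra".

velra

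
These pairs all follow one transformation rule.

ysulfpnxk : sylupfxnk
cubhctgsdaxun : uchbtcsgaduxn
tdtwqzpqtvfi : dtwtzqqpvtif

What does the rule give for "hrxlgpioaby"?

rhlxpgoibay

The transformation: swap each adjacent pair of characters (1↔2, 3↔4, ...).
"hrxlgpioaby" → "rhlxpgoibay".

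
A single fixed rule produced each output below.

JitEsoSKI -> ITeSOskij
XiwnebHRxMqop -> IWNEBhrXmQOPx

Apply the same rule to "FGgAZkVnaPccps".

Each output is the input with this applied: flip the case of every letter, then move the first character to the end.
"FGgAZkVnaPccps" → "fgGazKvNApCCPS" → "gGazKvNApCCPSf".

gGazKvNApCCPSf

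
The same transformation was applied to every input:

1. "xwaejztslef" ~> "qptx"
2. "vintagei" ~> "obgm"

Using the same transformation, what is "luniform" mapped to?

What's happening: shift every letter 7 places backward in the alphabet (wrapping around), then keep only the first 4 characters.
"luniform" → "engbyhkf" → "engb".
(Check on "vintagei": → "obgmtzxb" → "obgm" ✓)

engb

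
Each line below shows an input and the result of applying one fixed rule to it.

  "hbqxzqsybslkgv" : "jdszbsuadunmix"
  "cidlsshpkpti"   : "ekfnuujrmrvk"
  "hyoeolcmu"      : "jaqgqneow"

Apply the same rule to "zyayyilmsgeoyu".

In each case the input is transformed by: shift every letter 2 places forward in the alphabet (wrapping around).
"zyayyilmsgeoyu" → "bacaaknouigqaw".

bacaaknouigqaw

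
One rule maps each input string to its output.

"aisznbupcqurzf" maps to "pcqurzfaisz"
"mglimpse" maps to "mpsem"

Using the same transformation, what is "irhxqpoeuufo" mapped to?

oeuufoirh

The transformation: swap the front and back halves of the string, then delete the last 3 characters.
Starting from "irhxqpoeuufo": after the first operation, "oeuufoirhxqp"; after the second, "oeuufoirh".
(Check on "aisznbupcqurzf": → "pcqurzfaisznbu" → "pcqurzfaisz" ✓)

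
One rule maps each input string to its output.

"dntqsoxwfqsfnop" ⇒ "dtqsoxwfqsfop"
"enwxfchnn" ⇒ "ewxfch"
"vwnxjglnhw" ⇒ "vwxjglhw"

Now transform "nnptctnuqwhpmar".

ptctuqwhpmar

What's happening: remove every "n".
Applying that to "nnptctnuqwhpmar" gives "ptctuqwhpmar".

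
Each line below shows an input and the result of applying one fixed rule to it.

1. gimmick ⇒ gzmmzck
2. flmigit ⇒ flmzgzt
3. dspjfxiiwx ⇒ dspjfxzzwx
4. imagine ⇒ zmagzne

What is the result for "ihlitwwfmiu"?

Each output is the input with this applied: replace every "i" with "z".
Doing the same to "ihlitwwfmiu": "zhlztwwfmzu".

zhlztwwfmzu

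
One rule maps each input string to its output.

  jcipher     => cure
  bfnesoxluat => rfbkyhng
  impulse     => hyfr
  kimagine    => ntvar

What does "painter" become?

agre

What's happening: delete the first 3 characters, then shift every letter 13 places forward in the alphabet (wrapping around) — i.e. ROT13.
On "painter": the first step gives "nter", and the second then gives "agre".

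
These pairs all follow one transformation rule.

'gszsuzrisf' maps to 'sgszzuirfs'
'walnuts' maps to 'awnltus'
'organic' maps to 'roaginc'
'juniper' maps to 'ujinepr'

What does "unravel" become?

In each case the input is transformed by: swap each adjacent pair of characters (1↔2, 3↔4, ...).
On "unravel" that produces "nuarevl".

nuarevl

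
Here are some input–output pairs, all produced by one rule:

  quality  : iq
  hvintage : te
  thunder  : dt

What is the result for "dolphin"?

hd

In each case the input is transformed by: move the first 2 characters to the end (rotate left by 2), then keep one character in every 3, starting at position 3 (positions 3rd, 6th, 9th, ...).
Starting from "dolphin": after the first operation, "lphindo"; after the second, "hd".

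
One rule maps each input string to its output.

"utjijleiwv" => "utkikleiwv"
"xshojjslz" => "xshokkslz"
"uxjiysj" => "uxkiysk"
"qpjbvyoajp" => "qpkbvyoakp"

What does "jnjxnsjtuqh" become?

knkxnsktuqh

The rule is to replace every "j" with "k".
Applying that to "jnjxnsjtuqh" gives "knkxnsktuqh".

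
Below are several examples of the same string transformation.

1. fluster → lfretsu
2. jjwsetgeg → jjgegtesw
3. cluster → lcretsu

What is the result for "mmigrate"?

mmetargi

Each output is the input with this applied: move the first 2 characters to the end (rotate left by 2), then reverse the string.
"mmigrate" → "igratemm" → "mmetargi".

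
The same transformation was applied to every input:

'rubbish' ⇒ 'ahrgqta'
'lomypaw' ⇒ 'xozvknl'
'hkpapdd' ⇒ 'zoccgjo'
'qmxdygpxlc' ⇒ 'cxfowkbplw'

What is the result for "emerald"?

qzkcdld

Each output is the input with this applied: shift every letter 1 place backward in the alphabet (wrapping around), then move the first 3 characters to the end (rotate left by 3).
On "emerald": the first step gives "dldqzkc", and the second then gives "qzkcdld".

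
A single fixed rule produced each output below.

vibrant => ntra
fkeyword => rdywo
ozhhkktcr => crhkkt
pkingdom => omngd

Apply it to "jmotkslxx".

Looking at the pairs, the operation is to delete the first 3 characters, then move the last 2 characters to the front (rotate right by 2).
Applying both steps to "jmotkslxx": "tkslxx", then "xxtksl".

xxtksl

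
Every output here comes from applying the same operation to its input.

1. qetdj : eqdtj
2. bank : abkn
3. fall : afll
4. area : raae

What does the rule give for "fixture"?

iftxrue

Rule — swap each adjacent pair of characters (1↔2, 3↔4, ...).
"fixture" → "iftxrue".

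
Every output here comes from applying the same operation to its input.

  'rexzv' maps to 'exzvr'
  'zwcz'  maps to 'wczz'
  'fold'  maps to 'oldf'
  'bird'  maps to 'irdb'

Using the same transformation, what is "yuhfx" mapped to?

uhfxy

In each case the input is transformed by: move the first character to the end.
So "yuhfx" becomes "uhfxy".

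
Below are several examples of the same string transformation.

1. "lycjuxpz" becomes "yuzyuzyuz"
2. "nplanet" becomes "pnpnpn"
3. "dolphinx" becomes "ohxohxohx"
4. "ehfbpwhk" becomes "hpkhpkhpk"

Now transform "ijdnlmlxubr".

jlxrjlxrjlxr

Each output is the input with this applied: keep one character in every 3, starting at position 2 (positions 2nd, 5th, 8th, ...), then write the whole string 3 times in a row.
Starting from "ijdnlmlxubr": after the first operation, "jlxr"; after the second, "jlxrjlxrjlxr".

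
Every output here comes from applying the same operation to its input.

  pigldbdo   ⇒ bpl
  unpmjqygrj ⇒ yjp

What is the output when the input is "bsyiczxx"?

Each output is the input with this applied: swap the front and back halves of the string, then keep one character in every 3, starting at position 2 (positions 2nd, 5th, 8th, ...).
For "bsyiczxx", step one produces "czxxbsyi"; step two turns that into "zbi".

zbi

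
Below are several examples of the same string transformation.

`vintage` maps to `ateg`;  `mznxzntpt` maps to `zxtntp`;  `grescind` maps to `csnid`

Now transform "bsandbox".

dnobx

Each output is the input with this applied: delete the first 3 characters, then swap each adjacent pair of characters (1↔2, 3↔4, ...).
Applying both steps to "bsandbox": "ndbox", then "dnobx".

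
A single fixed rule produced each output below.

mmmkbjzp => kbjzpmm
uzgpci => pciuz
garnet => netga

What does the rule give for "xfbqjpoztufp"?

The rule is to move the first 2 characters to the end (rotate left by 2), then delete the first character.
For "xfbqjpoztufp", step one produces "bqjpoztufpxf"; step two turns that into "qjpoztufpxf".

qjpoztufpxf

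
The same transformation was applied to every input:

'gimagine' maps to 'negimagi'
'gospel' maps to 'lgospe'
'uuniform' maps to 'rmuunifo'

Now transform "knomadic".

Rule — swap the front and back halves of the string, then move the first 2 characters to the end (rotate left by 2).
"knomadic" → "adicknom" → "icknomad".

icknomad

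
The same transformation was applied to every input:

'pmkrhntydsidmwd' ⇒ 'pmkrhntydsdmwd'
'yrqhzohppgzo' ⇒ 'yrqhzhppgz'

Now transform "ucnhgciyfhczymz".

cnhgcyfhczymz

The rule is to remove every vowel.
So "ucnhgciyfhczymz" becomes "cnhgcyfhczymz".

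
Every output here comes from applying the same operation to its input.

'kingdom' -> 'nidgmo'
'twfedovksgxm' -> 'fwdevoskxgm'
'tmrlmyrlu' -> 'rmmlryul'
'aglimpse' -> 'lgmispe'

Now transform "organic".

The pattern: delete the first character, then swap each adjacent pair of characters (1↔2, 3↔4, ...).
On "organic": the first step gives "rganic", and the second then gives "grnaci".
(Check on "tmrlmyrlu": → "mrlmyrlu" → "rmmlryul" ✓)

grnaci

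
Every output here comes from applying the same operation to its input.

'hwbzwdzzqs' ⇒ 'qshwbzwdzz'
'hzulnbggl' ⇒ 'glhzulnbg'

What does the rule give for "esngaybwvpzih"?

ihesngaybwvpz

The pattern: move the last 2 characters to the front (rotate right by 2).
"esngaybwvpzih" → "ihesngaybwvpz".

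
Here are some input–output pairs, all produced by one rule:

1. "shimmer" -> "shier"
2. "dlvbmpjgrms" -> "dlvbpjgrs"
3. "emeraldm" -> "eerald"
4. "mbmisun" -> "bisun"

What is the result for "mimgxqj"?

igxqj

Rule — remove every "m".
"mimgxqj" → "igxqj".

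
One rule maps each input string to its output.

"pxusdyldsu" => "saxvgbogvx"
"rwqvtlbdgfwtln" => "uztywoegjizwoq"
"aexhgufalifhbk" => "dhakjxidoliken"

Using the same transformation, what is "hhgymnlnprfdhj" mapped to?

kkjbpqoqsuigkm

What's happening: shift every letter 3 places forward in the alphabet (wrapping around).
On "hhgymnlnprfdhj" that produces "kkjbpqoqsuigkm".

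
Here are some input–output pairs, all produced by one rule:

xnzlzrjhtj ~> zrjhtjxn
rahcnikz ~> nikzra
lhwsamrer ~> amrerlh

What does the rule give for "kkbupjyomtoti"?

pjyomtotikk

Looking at the pairs, the operation is to move the first 2 characters to the end (rotate left by 2), then delete the first 2 characters.
"kkbupjyomtoti" → "bupjyomtotikk" → "pjyomtotikk".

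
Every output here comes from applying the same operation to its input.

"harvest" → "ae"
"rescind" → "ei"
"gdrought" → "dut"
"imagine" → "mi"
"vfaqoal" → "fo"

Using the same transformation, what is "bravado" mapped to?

Rule — keep one character in every 3, starting at position 2 (positions 2nd, 5th, 8th, ...).
So "bravado" becomes "ra".

ra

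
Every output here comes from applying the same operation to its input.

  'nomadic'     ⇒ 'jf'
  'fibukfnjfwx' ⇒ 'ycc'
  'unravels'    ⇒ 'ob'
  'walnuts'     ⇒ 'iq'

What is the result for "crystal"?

vx

Looking at the pairs, the operation is to shift every letter 3 places backward in the alphabet (wrapping around), then keep one character in every 3, starting at position 3 (positions 3rd, 6th, 9th, ...).
Applying both steps to "crystal": "zovpqxi", then "vx".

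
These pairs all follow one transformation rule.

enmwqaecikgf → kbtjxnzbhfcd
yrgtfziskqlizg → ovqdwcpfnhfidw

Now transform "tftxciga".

cquqfzxd

Each output is the input with this applied: swap each adjacent pair of characters (1↔2, 3↔4, ...), then shift every letter 3 places backward in the alphabet (wrapping around).
On "tftxciga" that produces "cquqfzxd".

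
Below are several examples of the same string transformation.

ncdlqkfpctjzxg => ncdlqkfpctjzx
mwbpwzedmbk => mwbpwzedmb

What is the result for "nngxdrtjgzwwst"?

Each output is the input with this applied: delete the last character.
Doing the same to "nngxdrtjgzwwst": "nngxdrtjgzwws".

nngxdrtjgzwws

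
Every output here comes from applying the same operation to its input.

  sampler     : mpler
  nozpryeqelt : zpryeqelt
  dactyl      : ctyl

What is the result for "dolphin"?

Rule — delete the first 2 characters.
On "dolphin" that produces "lphin".

lphin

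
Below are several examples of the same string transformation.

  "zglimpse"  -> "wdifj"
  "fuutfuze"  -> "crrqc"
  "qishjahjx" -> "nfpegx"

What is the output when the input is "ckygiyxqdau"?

zhvdfvun

What's happening: shift every letter 3 places backward in the alphabet (wrapping around), then delete the last 3 characters.
On "ckygiyxqdau": the first step gives "zhvdfvunaxr", and the second then gives "zhvdfvun".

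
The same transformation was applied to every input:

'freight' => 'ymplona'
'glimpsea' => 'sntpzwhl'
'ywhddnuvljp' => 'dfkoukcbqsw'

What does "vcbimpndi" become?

jcpiwtkup

Rule — swap each adjacent pair of characters (1↔2, 3↔4, ...), then shift every letter 7 places forward in the alphabet (wrapping around).
Applying that to "vcbimpndi" gives "jcpiwtkup".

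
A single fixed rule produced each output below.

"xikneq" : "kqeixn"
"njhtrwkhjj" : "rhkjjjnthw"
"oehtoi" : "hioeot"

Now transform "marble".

relamb

What's happening: swap each adjacent pair of characters (1↔2, 3↔4, ...), then swap the front and back halves of the string.
On "marble" that produces "relamb".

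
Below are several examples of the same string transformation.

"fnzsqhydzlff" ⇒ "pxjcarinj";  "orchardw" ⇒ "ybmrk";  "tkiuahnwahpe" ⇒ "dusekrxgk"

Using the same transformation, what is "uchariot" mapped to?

What's happening: delete the last 3 characters, then shift every letter 10 places forward in the alphabet (wrapping around).
On "uchariot": the first step gives "uchar", and the second then gives "emrkb".

emrkb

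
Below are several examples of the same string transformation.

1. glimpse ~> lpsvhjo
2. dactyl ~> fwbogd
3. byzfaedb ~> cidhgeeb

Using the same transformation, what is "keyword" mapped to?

bzrugnh

What's happening: shift every letter 3 places forward in the alphabet (wrapping around), then move the first 2 characters to the end (rotate left by 2).
For "keyword", step one produces "nhbzrug"; step two turns that into "bzrugnh".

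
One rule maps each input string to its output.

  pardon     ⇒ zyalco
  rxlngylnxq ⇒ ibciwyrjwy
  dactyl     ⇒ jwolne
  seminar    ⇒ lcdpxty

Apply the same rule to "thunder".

pcesfyo

Rule — shift every letter 11 places forward in the alphabet (wrapping around), then move the last 2 characters to the front (rotate right by 2).
Applying both steps to "thunder": "esfyopc", then "pcesfyo".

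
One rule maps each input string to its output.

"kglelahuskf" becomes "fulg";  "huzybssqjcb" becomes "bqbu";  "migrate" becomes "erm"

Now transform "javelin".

Rule — reverse the string, then keep one character in every 3, starting at position 1 (positions 1st, 4th, 7th, ...).
So "javelin" becomes "nej".

nej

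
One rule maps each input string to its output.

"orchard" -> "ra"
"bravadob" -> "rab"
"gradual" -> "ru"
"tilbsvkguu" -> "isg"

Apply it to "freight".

The rule is to keep one character in every 3, starting at position 2 (positions 2nd, 5th, 8th, ...).
Applying that to "freight" gives "rg".

rg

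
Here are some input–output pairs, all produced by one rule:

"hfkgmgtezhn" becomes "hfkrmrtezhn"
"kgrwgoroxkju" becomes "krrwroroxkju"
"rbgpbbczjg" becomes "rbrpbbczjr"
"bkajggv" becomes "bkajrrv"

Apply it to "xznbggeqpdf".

The pattern: replace every "g" with "r".
Doing the same to "xznbggeqpdf": "xznbrreqpdf".

xznbrreqpdf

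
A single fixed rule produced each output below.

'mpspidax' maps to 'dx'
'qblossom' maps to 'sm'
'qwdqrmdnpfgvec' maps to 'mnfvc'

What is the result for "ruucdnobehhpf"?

The rule is to keep every other character starting from the second (positions 2nd, 4th, 6th, ...), then delete the first 2 characters.
"ruucdnobehhpf" → "ucnbhp" → "nbhp".
(Check on "qwdqrmdnpfgvec": → "wqmnfvc" → "mnfvc" ✓)

nbhp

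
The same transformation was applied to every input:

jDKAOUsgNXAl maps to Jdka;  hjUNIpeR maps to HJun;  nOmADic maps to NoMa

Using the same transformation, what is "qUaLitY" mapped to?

The rule is to flip the case of every letter, then keep only the first 4 characters.
Working it through for "qUaLitY": intermediate "QuAlITy", final "QuAl".

QuAl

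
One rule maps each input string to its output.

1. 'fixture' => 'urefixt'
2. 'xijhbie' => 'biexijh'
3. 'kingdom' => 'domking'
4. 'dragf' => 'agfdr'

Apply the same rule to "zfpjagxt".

gxtzfpja

Each output is the input with this applied: move the last 3 characters to the front (rotate right by 3).
"zfpjagxt" → "gxtzfpja".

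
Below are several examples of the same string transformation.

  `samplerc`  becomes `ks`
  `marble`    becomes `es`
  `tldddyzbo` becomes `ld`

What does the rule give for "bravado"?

tj

Rule — shift every letter 8 places backward in the alphabet (wrapping around), then keep only the first 2 characters.
"bravado" → "tjsnsvg" → "tj".
(Check on "tldddyzbo": → "ldvvvqrtg" → "ld" ✓)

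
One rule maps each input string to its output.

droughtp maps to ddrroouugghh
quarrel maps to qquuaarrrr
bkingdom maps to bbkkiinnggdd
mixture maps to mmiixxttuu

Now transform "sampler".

ssaammppll

Looking at the pairs, the operation is to delete the last 2 characters, then double every character.
Starting from "sampler": after the first operation, "sampl"; after the second, "ssaammppll".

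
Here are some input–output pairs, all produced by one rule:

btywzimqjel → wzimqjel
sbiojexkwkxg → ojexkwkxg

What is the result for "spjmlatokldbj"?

mlatokldbj

In each case the input is transformed by: delete the first 3 characters.
On "spjmlatokldbj" that produces "mlatokldbj".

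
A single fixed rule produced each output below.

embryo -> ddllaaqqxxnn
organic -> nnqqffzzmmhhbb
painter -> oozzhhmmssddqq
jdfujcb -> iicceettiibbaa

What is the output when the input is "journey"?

iinnttqqmmddxx

The rule is to shift every letter 1 place backward in the alphabet (wrapping around), then double every character.
Working it through for "journey": intermediate "intqmdx", final "iinnttqqmmddxx".
(Check on "organic": → "nqfzmhb" → "nnqqffzzmmhhbb" ✓)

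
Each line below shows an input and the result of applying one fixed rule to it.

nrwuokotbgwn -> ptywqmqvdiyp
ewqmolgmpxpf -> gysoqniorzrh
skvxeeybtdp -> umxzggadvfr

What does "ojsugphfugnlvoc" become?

qluwirjhwipnxqe

The transformation: shift every letter 2 places forward in the alphabet (wrapping around).
"ojsugphfugnlvoc" → "qluwirjhwipnxqe".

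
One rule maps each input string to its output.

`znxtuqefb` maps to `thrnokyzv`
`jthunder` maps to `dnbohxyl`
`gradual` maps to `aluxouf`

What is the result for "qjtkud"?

In each case the input is transformed by: shift every letter 6 places backward in the alphabet (wrapping around).
"qjtkud" → "kdneox".

kdneox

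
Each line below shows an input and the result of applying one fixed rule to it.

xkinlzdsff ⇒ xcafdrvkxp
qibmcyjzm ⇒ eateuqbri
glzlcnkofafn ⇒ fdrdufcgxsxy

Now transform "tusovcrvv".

nmkgnujnl

In each case the input is transformed by: swap the first and last characters, then shift every letter 8 places backward in the alphabet (wrapping around).
On "tusovcrvv": the first step gives "vusovcrvt", and the second then gives "nmkgnujnl".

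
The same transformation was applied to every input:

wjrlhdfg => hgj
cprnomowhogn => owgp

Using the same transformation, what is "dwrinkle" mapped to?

new

In each case the input is transformed by: keep one character in every 3, starting at position 2 (positions 2nd, 5th, 8th, ...), then move the first character to the end.
Working it through for "dwrinkle": intermediate "wne", final "new".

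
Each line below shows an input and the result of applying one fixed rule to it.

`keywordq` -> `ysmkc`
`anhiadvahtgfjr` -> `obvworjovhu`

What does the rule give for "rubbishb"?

Looking at the pairs, the operation is to delete the last 3 characters, then shift every letter 12 places backward in the alphabet (wrapping around).
For "rubbishb", step one produces "rubbi"; step two turns that into "fippw".

fippw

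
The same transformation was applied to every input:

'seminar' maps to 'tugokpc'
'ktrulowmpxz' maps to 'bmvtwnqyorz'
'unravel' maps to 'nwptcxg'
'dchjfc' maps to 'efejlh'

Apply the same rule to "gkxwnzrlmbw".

yimzypbtnod

The rule is to shift every letter 2 places forward in the alphabet (wrapping around), then move the last character to the front.
Applying both steps to "gkxwnzrlmbw": "imzypbtnody", then "yimzypbtnod".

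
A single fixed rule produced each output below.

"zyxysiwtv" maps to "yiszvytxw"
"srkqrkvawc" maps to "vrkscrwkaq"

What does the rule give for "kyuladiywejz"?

The rule is to take characters alternately from the front and the back (1st, last, 2nd, 2nd-last, ...), then move the last 3 characters to the front (rotate right by 3).
Working it through for "kyuladiywejz": intermediate "kzyjuelwaydi", final "ydikzyjuelwa".

ydikzyjuelwa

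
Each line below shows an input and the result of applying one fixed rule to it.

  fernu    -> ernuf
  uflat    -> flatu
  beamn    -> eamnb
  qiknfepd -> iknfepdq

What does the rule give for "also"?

lsoa

Rule — move the first character to the end.
So "also" becomes "lsoa".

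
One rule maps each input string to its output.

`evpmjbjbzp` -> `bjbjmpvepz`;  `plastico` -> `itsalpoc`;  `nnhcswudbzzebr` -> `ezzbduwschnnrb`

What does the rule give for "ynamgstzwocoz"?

In each case the input is transformed by: reverse the string, then move the first 2 characters to the end (rotate left by 2).
Applying that to "ynamgstzwocoz" gives "cowztsgmanyzo".

cowztsgmanyzo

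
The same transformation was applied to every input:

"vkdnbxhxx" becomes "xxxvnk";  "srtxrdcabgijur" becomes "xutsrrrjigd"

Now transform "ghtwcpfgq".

What's happening: sort the characters into reverse alphabetical order, then delete the last 3 characters.
Working it through for "ghtwcpfgq": intermediate "wtqphggfc", final "wtqphg".

wtqphg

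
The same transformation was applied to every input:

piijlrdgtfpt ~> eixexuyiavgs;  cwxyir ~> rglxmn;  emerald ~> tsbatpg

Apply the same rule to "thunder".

What's happening: shift every letter 11 places backward in the alphabet (wrapping around), then take characters alternately from the front and the back (1st, last, 2nd, 2nd-last, ...).
Starting from "thunder": after the first operation, "iwjcstg"; after the second, "igwtjsc".

igwtjsc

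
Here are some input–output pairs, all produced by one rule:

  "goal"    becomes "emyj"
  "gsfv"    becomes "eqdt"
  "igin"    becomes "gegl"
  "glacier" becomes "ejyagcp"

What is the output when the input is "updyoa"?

snbwmy

The rule is to shift every letter 2 places backward in the alphabet (wrapping around).
"updyoa" → "snbwmy".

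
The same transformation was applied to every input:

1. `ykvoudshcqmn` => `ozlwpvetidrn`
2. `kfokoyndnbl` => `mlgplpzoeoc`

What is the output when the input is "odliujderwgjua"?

bpemjvkefsxhkv

Rule — move the last character to the front, then shift every letter 1 place forward in the alphabet (wrapping around).
Applying both steps to "odliujderwgjua": "aodliujderwgju", then "bpemjvkefsxhkv".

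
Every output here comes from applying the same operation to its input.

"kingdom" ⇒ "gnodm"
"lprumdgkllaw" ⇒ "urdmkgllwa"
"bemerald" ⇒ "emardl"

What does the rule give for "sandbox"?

dnobx

The rule is to swap each adjacent pair of characters (1↔2, 3↔4, ...), then delete the first 2 characters.
"sandbox" → "dnobx".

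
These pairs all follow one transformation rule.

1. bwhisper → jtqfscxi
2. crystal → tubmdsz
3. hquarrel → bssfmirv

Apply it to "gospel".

qfmhpt

Rule — shift every letter 1 place forward in the alphabet (wrapping around), then move the first 3 characters to the end (rotate left by 3).
So "gospel" becomes "qfmhpt".
(Check on "crystal": → "dsztubm" → "tubmdsz" ✓)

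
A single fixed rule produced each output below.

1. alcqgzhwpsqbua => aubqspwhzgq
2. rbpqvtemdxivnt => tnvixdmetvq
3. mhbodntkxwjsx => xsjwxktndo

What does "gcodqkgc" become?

cgkqd

Each output is the input with this applied: delete the first 3 characters, then reverse the string.
For "gcodqkgc", step one produces "dqkgc"; step two turns that into "cgkqd".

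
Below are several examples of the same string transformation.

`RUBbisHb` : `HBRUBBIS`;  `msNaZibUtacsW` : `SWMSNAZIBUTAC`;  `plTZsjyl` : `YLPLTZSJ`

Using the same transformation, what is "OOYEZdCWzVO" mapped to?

In each case the input is transformed by: move the last 2 characters to the front (rotate right by 2), then convert every letter to uppercase.
Working it through for "OOYEZdCWzVO": intermediate "VOOOYEZdCWz", final "VOOOYEZDCWZ".
(Check on "plTZsjyl": → "ylplTZsj" → "YLPLTZSJ" ✓)

VOOOYEZDCWZ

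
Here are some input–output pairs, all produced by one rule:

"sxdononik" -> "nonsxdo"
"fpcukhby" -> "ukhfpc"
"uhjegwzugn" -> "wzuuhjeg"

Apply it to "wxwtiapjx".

iapwxwt

The pattern: delete the last 2 characters, then move the last 3 characters to the front (rotate right by 3).
Starting from "wxwtiapjx": after the first operation, "wxwtiap"; after the second, "iapwxwt".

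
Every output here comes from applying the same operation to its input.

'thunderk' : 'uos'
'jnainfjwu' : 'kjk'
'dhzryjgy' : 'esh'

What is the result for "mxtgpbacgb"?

nhbc

Looking at the pairs, the operation is to keep one character in every 3, starting at position 1 (positions 1st, 4th, 7th, ...), then shift every letter 1 place forward in the alphabet (wrapping around).
Starting from "mxtgpbacgb": after the first operation, "mgab"; after the second, "nhbc".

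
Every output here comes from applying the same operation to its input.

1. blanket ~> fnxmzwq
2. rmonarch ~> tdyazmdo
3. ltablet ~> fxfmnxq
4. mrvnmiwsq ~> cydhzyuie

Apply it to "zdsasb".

nlpeme

What's happening: shift every letter 12 places forward in the alphabet (wrapping around), then move the last character to the front.
Starting from "zdsasb": after the first operation, "lpemen"; after the second, "nlpeme".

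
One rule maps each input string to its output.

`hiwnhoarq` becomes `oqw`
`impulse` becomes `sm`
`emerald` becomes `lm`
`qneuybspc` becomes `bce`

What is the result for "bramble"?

What's happening: move the first 3 characters to the end (rotate left by 3), then keep one character in every 3, starting at position 3 (positions 3rd, 6th, 9th, ...).
Starting from "bramble": after the first operation, "mblebra"; after the second, "lr".

lr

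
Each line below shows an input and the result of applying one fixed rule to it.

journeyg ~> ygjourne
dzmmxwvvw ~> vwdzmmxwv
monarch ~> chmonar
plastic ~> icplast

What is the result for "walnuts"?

In each case the input is transformed by: move the last 2 characters to the front (rotate right by 2).
Doing the same to "walnuts": "tswalnu".

tswalnu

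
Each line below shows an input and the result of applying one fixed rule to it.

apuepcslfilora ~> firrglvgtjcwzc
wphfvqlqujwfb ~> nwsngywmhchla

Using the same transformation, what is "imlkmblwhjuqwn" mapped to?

hnezdcbdscnyal

Rule — move the last 3 characters to the front (rotate right by 3), then shift every letter 9 places backward in the alphabet (wrapping around).
"imlkmblwhjuqwn" → "qwnimlkmblwhju" → "hnezdcbdscnyal".
(Check on "wphfvqlqujwfb": → "wfbwphfvqlquj" → "nwsngywmhchla" ✓)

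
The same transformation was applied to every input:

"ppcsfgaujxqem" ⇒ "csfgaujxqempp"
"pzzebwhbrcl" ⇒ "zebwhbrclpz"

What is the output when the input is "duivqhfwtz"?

ivqhfwtzdu

The pattern: move the first 2 characters to the end (rotate left by 2).
"duivqhfwtz" → "ivqhfwtzdu".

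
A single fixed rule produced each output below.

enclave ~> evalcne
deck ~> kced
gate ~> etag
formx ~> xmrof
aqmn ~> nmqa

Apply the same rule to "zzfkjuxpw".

The pattern: reverse the string.
"zzfkjuxpw" → "wpxujkfzz".

wpxujkfzz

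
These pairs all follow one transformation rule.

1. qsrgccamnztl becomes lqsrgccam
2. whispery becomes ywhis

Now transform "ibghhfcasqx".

Each output is the input with this applied: move the last character to the front, then delete the last 3 characters.
On "ibghhfcasqx": the first step gives "xibghhfcasq", and the second then gives "xibghhfc".

xibghhfc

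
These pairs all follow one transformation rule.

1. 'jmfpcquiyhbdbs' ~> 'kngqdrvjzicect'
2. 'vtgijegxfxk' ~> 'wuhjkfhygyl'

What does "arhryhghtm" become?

bsiszihiun

What's happening: shift every letter 1 place forward in the alphabet (wrapping around).
So "arhryhghtm" becomes "bsiszihiun".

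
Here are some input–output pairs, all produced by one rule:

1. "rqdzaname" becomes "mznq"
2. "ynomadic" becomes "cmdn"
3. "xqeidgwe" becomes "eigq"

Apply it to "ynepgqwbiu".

upqbn

Looking at the pairs, the operation is to keep every other character starting from the second (positions 2nd, 4th, 6th, ...), then swap the first and last characters.
Applying both steps to "ynepgqwbiu": "npqbu", then "upqbn".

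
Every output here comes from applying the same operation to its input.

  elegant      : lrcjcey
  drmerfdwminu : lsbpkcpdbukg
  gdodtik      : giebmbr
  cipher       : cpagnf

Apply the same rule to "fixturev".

The rule is to shift every letter 2 places backward in the alphabet (wrapping around), then move the last 2 characters to the front (rotate right by 2).
On "fixturev": the first step gives "dgvrspct", and the second then gives "ctdgvrsp".

ctdgvrsp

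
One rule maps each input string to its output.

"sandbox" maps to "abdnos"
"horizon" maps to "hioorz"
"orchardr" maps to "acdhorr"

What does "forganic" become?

In each case the input is transformed by: delete the last character, then sort the characters into alphabetical order.
Starting from "forganic": after the first operation, "forgani"; after the second, "afginor".
(Check on "orchardr": → "orchard" → "acdhorr" ✓)

afginor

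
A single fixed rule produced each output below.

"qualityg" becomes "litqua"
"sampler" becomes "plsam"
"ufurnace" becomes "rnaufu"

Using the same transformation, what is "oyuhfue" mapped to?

The rule is to delete the last 2 characters, then move the first 3 characters to the end (rotate left by 3).
On "oyuhfue" that produces "hfoyu".
(Check on "ufurnace": → "ufurna" → "rnaufu" ✓)

hfoyu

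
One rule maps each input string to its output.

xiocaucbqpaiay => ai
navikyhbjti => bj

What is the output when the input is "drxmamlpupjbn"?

pj

The pattern: move the last 2 characters to the front (rotate right by 2), then keep only the last 2 characters.
Starting from "drxmamlpupjbn": after the first operation, "bndrxmamlpupj"; after the second, "pj".
(Check on "navikyhbjti": → "tinavikyhbj" → "bj" ✓)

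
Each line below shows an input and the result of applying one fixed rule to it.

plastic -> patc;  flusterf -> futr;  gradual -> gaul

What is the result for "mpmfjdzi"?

mmjz

What's happening: keep every other character starting from the first (positions 1st, 3rd, 5th, ...).
On "mpmfjdzi" that produces "mmjz".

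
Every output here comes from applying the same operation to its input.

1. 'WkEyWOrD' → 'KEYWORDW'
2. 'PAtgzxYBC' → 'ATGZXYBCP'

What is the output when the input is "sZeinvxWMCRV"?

Each output is the input with this applied: move the first character to the end, then convert every letter to uppercase.
Working it through for "sZeinvxWMCRV": intermediate "ZeinvxWMCRVs", final "ZEINVXWMCRVS".

ZEINVXWMCRVS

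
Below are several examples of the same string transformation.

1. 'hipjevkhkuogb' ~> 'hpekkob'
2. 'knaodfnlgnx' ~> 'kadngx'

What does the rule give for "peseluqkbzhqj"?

pslqbhj

In each case the input is transformed by: keep every other character starting from the first (positions 1st, 3rd, 5th, ...).
For "peseluqkbzhqj" the result is "pslqbhj".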